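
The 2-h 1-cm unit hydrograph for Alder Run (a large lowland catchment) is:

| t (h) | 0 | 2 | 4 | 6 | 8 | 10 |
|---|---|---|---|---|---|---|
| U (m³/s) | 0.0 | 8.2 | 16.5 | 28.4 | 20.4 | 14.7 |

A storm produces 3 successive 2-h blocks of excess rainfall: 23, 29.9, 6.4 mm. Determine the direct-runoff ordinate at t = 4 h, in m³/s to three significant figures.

Q ≈ 62.5 m³/s

By discrete convolution, Q_j = Σ (P_i / 10 mm) · U_{j−i}.
At t = 4 h (j=2): Q = (23/10)·16.5 + (29.9/10)·8.2 + (6.4/10)·0.0 = 62.5 m³/s.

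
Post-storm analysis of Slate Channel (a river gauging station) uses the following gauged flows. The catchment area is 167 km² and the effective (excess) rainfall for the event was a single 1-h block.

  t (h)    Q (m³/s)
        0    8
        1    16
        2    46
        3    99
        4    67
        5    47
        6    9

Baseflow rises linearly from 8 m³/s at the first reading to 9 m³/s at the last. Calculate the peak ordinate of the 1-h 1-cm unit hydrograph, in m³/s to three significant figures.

U_p ≈ 181 m³/s

Direct runoff: 0.00, 7.83, 37.67, 90.50, 58.33, 38.17, 0.00 m³/s; ΣQ_DR = 232.5 m³/s, peak = 90.50 m³/s.
Runoff depth d = ΣQ_DR·Δt / A = 232.5 × 3600 / (167 km²) = 5.012 mm.
The 1-cm UH is the DRH scaled by (10 mm)/d, so U_p = 90.50 × 10/5.012 = 181 m³/s.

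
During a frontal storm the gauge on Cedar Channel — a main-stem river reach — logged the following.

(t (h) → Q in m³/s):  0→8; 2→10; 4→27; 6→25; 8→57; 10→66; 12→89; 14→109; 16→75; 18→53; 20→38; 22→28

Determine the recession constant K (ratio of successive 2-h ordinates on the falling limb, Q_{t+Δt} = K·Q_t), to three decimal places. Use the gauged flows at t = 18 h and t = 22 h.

K ≈ 0.727

Using the recession-limb readings at t = 18 h and t = 22 h: Q falls from 53 to 28 m³/s over 2 intervals.
K = (Q₂/Q₁)^(1/2) = (28/53)^(1/2) = 0.727.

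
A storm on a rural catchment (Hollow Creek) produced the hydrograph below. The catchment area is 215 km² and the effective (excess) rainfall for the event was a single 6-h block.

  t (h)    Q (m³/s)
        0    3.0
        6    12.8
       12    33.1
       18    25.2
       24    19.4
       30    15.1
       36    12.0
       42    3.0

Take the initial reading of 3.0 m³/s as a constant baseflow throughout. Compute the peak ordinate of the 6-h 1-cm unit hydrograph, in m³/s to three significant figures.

U_p ≈ 30.1 m³/s

Direct runoff: 0.0, 9.8, 30.1, 22.2, 16.4, 12.1, 9.0, 0.0 m³/s; ΣQ_DR = 99.60 m³/s, peak = 30.1 m³/s.
Runoff depth d = ΣQ_DR·Δt / A = 99.60 × 21600 / (215 km²) = 10.01 mm.
The 1-cm UH is the DRH scaled by (10 mm)/d, so U_p = 30.1 × 10/10.01 = 30.1 m³/s.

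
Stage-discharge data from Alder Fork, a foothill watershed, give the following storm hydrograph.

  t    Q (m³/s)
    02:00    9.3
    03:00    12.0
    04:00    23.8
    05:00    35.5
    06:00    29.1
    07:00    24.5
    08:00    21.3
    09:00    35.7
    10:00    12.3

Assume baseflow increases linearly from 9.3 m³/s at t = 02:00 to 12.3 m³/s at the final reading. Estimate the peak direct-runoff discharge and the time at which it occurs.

Q_p = 25.07 m³/s at t = 05:00

Subtracting baseflow gives direct-runoff ordinates: 0.00, 2.33, 13.75, 25.07, 18.30, 13.32, 9.75, 23.77, 0.00 m³/s.
The maximum is 25.07 m³/s, occurring at the reading for t = 05:00.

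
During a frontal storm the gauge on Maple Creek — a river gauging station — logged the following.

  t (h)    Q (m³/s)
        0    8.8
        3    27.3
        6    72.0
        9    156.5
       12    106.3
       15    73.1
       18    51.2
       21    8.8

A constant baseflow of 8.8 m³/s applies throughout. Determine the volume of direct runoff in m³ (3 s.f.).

V ≈ 4.68 × 10^6 m³

Direct-runoff ordinates (Q − Q_b): 0.0, 18.5, 63.2, 147.7, 97.5, 64.3, 42.4, 0.0 m³/s.
ΣQ_DR = 433.6 m³/s.
With Δt = 3 h = 10800 s, V = ΣQ_DR · Δt = 433.6 × 10800 = 4.68 × 10^6 m³.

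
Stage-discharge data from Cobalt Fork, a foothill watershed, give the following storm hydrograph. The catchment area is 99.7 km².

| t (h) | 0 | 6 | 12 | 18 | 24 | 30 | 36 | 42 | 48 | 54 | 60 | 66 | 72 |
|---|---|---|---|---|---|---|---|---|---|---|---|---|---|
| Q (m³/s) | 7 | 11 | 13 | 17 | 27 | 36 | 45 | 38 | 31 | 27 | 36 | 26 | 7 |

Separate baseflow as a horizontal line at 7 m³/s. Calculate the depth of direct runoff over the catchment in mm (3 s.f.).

d ≈ 49.8 mm

Direct runoff: 0.0, 4.0, 6.0, 10.0, 20.0, 29.0, 38.0, 31.0, 24.0, 20.0, 29.0, 19.0, 0.0 m³/s; ΣQ_DR = 230.0 m³/s.
V = ΣQ_DR · Δt = 230.0 × 21600 s = 4.968 × 10^6 m³.
Over A = 99.7 km², depth = V / A = 49.8 mm.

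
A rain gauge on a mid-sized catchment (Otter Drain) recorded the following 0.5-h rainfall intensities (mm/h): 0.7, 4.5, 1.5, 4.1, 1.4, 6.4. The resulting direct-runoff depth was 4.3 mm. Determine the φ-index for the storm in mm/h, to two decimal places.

φ ≈ 2.13 mm/h

Only the 3 blocks with intensity above φ contribute runoff: 4.5, 4.1, 6.4 mm/h.
Σ(I−φ)·Δt = d  ⇒  (4.5+4.1+6.4 − 3φ)·0.5 = 4.3
φ = (15.00 − 4.3/0.5) / 3 = 2.13 mm/h.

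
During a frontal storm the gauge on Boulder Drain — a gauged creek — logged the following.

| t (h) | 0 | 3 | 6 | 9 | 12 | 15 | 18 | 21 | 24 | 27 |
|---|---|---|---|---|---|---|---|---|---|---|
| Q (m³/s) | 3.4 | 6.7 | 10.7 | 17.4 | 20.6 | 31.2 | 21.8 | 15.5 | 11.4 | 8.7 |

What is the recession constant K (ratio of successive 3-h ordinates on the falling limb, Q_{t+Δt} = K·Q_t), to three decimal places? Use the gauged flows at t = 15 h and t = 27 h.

Using the recession-limb readings at t = 15 h and t = 27 h: Q falls from 31.2 to 8.7 m³/s over 4 intervals.
K = (Q₂/Q₁)^(1/4) = (8.7/31.2)^(1/4) = 0.727.

K ≈ 0.727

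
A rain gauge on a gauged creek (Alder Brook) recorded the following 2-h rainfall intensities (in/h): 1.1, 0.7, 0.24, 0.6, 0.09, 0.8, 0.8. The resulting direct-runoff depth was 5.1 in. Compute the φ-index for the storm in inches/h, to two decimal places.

φ ≈ 0.29 in/h

Only the 5 blocks with intensity above φ contribute runoff: 1.1, 0.7, 0.6, 0.8, 0.8 in/h.
Σ(I−φ)·Δt = d  ⇒  (1.1+0.7+0.6+0.8+0.8 − 5φ)·2 = 5.1
φ = (4.000 − 5.1/2) / 5 = 0.29 in/h.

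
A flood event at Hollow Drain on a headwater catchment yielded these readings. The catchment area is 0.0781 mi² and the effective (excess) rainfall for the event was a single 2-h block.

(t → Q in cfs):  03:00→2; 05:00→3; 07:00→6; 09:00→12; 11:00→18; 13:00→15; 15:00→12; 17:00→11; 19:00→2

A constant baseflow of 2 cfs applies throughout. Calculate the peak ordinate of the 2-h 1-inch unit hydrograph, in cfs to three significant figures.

U_p ≈ 6.40 cfs

Direct runoff: 0.0, 1.0, 4.0, 10.0, 16.0, 13.0, 10.0, 9.0, 0.0 cfs; ΣQ_DR = 63.00 cfs, peak = 16.0 cfs.
Runoff depth d = ΣQ_DR·Δt / A = 63.00 × 7200 / (0.0781 mi²) = 2.500 in.
The 1-inch UH is the DRH scaled by (1 in)/d, so U_p = 16.0 × 1/2.500 = 6.40 cfs.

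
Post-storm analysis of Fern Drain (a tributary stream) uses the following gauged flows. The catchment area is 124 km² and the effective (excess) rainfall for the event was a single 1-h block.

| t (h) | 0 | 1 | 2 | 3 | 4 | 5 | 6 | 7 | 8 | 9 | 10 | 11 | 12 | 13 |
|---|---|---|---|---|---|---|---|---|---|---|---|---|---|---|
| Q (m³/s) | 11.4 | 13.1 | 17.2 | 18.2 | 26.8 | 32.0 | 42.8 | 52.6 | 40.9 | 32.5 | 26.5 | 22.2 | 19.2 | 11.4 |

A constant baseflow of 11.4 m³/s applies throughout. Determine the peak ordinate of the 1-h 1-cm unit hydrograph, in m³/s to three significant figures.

U_p ≈ 68.5 m³/s

Direct runoff: 0.0, 1.7, 5.8, 6.8, 15.4, 20.6, 31.4, 41.2, 29.5, 21.1, 15.1, 10.8, 7.8, 0.0 m³/s; ΣQ_DR = 207.2 m³/s, peak = 41.2 m³/s.
Runoff depth d = ΣQ_DR·Δt / A = 207.2 × 3600 / (124 km²) = 6.015 mm.
The 1-cm UH is the DRH scaled by (10 mm)/d, so U_p = 41.2 × 10/6.015 = 68.5 m³/s.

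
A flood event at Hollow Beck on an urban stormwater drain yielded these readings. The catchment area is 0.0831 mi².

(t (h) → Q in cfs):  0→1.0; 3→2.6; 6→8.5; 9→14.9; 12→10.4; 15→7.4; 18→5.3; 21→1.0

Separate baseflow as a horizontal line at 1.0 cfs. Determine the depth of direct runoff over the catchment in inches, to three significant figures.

Direct runoff: 0.0, 1.6, 7.5, 13.9, 9.4, 6.4, 4.3, 0.0 cfs; ΣQ_DR = 43.10 cfs.
V = ΣQ_DR · Δt = 43.10 × 10800 s = 4.655 × 10^5 ft³.
Over A = 0.0831 mi², depth = V / A = 2.41 in.

d ≈ 2.41 in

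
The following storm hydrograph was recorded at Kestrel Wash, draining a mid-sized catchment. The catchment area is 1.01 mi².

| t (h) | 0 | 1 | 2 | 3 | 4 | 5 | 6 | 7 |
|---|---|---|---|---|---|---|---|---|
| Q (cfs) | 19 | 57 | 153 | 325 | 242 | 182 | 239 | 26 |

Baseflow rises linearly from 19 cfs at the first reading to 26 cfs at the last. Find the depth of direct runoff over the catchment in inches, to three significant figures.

d ≈ 1.63 in

Direct runoff: 0.00, 37.00, 132.00, 303.00, 219.00, 158.00, 214.00, 0.00 cfs; ΣQ_DR = 1063 cfs.
V = ΣQ_DR · Δt = 1063 × 3600 s = 3.827 × 10^6 ft³.
Over A = 1.01 mi², depth = V / A = 1.63 in.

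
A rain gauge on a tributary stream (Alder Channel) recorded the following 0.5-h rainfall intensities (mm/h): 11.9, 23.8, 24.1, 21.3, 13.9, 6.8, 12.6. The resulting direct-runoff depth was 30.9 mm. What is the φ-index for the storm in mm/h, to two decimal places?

φ ≈ 7.63 mm/h

Only the 6 blocks with intensity above φ contribute runoff: 11.9, 23.8, 24.1, 21.3, 13.9, 12.6 mm/h.
Σ(I−φ)·Δt = d  ⇒  (11.9+23.8+24.1+21.3+13.9+12.6 − 6φ)·0.5 = 30.9
φ = (107.6 − 30.9/0.5) / 6 = 7.63 mm/h.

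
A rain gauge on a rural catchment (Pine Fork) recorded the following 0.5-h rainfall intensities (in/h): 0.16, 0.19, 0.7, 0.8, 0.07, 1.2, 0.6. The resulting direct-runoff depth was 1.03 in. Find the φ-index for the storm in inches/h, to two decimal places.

Only the 4 blocks with intensity above φ contribute runoff: 0.7, 0.8, 1.2, 0.6 in/h.
Σ(I−φ)·Δt = d  ⇒  (0.7+0.8+1.2+0.6 − 4φ)·0.5 = 1.03
φ = (3.300 − 1.03/0.5) / 4 = 0.31 in/h.

φ ≈ 0.31 in/h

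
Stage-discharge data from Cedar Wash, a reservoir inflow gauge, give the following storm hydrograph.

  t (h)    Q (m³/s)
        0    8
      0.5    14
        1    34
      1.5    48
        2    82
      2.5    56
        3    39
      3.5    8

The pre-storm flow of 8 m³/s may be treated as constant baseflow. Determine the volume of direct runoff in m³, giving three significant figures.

V ≈ 4.05 × 10^5 m³

Direct-runoff ordinates (Q − Q_b): 0.0, 6.0, 26.0, 40.0, 74.0, 48.0, 31.0, 0.0 m³/s.
ΣQ_DR = 225.0 m³/s.
With Δt = 0.5 h = 1800 s, V = ΣQ_DR · Δt = 225.0 × 1800 = 4.05 × 10^5 m³.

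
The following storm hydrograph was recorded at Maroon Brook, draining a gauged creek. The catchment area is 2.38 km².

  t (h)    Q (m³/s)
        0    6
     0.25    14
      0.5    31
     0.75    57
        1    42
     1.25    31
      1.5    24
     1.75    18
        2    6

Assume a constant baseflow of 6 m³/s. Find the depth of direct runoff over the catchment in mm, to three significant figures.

Direct runoff: 0.0, 8.0, 25.0, 51.0, 36.0, 25.0, 18.0, 12.0, 0.0 m³/s; ΣQ_DR = 175.0 m³/s.
V = ΣQ_DR · Δt = 175.0 × 900 s = 1.575 × 10^5 m³.
Over A = 2.38 km², depth = V / A = 66.2 mm.

d ≈ 66.2 mm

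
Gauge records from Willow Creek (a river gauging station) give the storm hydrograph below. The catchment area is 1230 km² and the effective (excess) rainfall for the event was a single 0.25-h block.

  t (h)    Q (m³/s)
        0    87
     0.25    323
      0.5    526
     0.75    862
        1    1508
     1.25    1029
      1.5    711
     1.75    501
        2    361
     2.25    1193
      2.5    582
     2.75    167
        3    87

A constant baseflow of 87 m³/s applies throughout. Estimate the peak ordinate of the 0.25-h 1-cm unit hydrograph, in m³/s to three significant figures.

Direct runoff: 0.0, 236.0, 439.0, 775.0, 1421.0, 942.0, 624.0, 414.0, 274.0, 1106.0, 495.0, 80.0, 0.0 m³/s; ΣQ_DR = 6806 m³/s, peak = 1421.0 m³/s.
Runoff depth d = ΣQ_DR·Δt / A = 6806 × 900 / (1230 km²) = 4.980 mm.
The 1-cm UH is the DRH scaled by (10 mm)/d, so U_p = 1421.0 × 10/4.980 = 2850 m³/s.

U_p ≈ 2850 m³/s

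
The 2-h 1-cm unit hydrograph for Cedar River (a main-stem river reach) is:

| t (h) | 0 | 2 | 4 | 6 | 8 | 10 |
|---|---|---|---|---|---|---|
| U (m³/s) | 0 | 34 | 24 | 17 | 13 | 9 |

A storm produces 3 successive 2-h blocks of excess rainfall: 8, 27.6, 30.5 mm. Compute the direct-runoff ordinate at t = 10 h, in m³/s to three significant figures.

By discrete convolution, Q_j = Σ (P_i / 10 mm) · U_{j−i}.
At t = 10 h (j=5): Q = (8/10)·9 + (27.6/10)·13 + (30.5/10)·17 = 94.9 m³/s.

Q ≈ 94.9 m³/s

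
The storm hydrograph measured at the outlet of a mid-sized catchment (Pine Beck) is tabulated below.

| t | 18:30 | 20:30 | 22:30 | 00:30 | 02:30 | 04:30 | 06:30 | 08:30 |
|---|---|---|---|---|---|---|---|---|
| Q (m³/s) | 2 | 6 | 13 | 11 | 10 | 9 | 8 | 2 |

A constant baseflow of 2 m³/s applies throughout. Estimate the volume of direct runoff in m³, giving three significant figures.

V ≈ 3.24 × 10^5 m³

Direct-runoff ordinates (Q − Q_b): 0.0, 4.0, 11.0, 9.0, 8.0, 7.0, 6.0, 0.0 m³/s.
ΣQ_DR = 45.00 m³/s.
With Δt = 2 h = 7200 s, V = ΣQ_DR · Δt = 45.00 × 7200 = 3.24 × 10^5 m³.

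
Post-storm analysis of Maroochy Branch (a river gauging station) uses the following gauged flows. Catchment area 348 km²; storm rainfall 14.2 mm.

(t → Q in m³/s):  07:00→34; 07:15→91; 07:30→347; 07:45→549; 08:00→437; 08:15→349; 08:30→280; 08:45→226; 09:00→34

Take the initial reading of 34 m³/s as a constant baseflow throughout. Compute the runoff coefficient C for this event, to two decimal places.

C ≈ 0.37

ΣQ_DR = 2041 m³/s; V = ΣQ_DR·Δt = 1.837 × 10^6 m³.
Runoff depth d = V / A = 5.278 mm.
C = d / P = 5.278 / 14.2 = 0.37.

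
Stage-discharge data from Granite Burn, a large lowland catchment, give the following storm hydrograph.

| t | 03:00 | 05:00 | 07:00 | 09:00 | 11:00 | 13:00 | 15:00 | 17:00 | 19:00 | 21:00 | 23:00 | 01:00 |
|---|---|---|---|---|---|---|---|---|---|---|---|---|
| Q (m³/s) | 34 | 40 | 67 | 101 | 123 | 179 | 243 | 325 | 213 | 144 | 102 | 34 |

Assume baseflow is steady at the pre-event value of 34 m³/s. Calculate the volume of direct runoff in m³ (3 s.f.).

Direct-runoff ordinates (Q − Q_b): 0.0, 6.0, 33.0, 67.0, 89.0, 145.0, 209.0, 291.0, 179.0, 110.0, 68.0, 0.0 m³/s.
ΣQ_DR = 1197 m³/s.
With Δt = 2 h = 7200 s, V = ΣQ_DR · Δt = 1197 × 7200 = 8.62 × 10^6 m³.

V ≈ 8.62 × 10^6 m³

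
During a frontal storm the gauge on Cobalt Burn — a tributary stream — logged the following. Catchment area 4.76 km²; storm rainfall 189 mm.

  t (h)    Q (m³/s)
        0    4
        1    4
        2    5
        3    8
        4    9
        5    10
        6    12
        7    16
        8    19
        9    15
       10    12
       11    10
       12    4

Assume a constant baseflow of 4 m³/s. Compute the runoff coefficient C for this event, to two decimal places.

ΣQ_DR = 76.00 m³/s; V = ΣQ_DR·Δt = 2.736 × 10^5 m³.
Runoff depth d = V / A = 57.48 mm.
C = d / P = 57.48 / 189 = 0.30.

C ≈ 0.30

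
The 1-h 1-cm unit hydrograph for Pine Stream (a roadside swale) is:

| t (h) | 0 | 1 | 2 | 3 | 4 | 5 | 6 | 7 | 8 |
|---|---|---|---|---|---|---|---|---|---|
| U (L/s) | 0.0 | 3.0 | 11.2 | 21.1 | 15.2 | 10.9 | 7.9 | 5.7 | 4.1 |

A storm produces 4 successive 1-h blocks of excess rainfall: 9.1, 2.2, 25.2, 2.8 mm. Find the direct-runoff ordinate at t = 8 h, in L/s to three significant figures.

By discrete convolution, Q_j = Σ (P_i / 10 mm) · U_{j−i}.
At t = 8 h (j=8): Q = (9.1/10)·4.1 + (2.2/10)·5.7 + (25.2/10)·7.9 + (2.8/10)·10.9 = 27.9 L/s.

Q ≈ 27.9 L/s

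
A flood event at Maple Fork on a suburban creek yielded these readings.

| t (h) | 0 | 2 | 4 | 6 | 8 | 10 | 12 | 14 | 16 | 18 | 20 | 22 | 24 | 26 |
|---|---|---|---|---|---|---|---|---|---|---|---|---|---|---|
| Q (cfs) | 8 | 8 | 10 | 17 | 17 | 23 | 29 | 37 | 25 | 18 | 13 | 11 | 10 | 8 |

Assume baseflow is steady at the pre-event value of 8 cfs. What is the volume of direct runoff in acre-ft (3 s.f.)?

V ≈ 20.2 acre-ft

Direct-runoff ordinates (Q − Q_b): 0.0, 0.0, 2.0, 9.0, 9.0, 15.0, 21.0, 29.0, 17.0, 10.0, 5.0, 3.0, 2.0, 0.0 cfs.
ΣQ_DR = 122.0 cfs.
With Δt = 2 h = 7200 s, V = ΣQ_DR · Δt = 122.0 × 7200 = 8.78 × 10^5 ft³ = 20.2 acre-ft.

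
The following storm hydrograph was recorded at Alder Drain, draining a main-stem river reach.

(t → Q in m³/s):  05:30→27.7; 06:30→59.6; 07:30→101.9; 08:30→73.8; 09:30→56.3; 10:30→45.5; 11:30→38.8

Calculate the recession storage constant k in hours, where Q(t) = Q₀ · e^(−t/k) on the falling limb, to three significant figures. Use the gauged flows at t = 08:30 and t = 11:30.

k ≈ 4.67 h

On the falling limb, Q drops from 73.8 to 38.8 m³/s between t = 08:30 and t = 11:30 (Δt = 3 h).
k = −Δt / ln(Q₂/Q₁) = −3 / ln(38.8/73.8) = 4.67 h.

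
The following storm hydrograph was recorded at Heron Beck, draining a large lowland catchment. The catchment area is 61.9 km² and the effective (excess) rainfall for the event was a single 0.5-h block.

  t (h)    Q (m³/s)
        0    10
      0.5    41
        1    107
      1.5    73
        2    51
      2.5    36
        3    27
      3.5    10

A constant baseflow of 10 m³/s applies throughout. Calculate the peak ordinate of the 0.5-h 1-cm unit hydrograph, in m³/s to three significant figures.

Direct runoff: 0.0, 31.0, 97.0, 63.0, 41.0, 26.0, 17.0, 0.0 m³/s; ΣQ_DR = 275.0 m³/s, peak = 97.0 m³/s.
Runoff depth d = ΣQ_DR·Δt / A = 275.0 × 1800 / (61.9 km²) = 7.997 mm.
The 1-cm UH is the DRH scaled by (10 mm)/d, so U_p = 97.0 × 10/7.997 = 121 m³/s.

U_p ≈ 121 m³/s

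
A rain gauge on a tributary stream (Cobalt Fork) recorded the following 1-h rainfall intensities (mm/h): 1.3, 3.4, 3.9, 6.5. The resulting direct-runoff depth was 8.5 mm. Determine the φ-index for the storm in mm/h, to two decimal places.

φ ≈ 1.77 mm/h

Only the 3 blocks with intensity above φ contribute runoff: 3.4, 3.9, 6.5 mm/h.
Σ(I−φ)·Δt = d  ⇒  (3.4+3.9+6.5 − 3φ)·1 = 8.5
φ = (13.80 − 8.5/1) / 3 = 1.77 mm/h.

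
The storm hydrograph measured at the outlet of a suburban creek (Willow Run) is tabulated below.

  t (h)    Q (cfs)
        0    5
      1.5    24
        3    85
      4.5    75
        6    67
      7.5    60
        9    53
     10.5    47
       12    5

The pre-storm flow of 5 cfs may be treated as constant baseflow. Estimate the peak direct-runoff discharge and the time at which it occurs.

Q_p = 80.0 cfs at t = 3 h

Subtracting baseflow gives direct-runoff ordinates: 0.0, 19.0, 80.0, 70.0, 62.0, 55.0, 48.0, 42.0, 0.0 cfs.
The maximum is 80.0 cfs, occurring at the reading for t = 3 h.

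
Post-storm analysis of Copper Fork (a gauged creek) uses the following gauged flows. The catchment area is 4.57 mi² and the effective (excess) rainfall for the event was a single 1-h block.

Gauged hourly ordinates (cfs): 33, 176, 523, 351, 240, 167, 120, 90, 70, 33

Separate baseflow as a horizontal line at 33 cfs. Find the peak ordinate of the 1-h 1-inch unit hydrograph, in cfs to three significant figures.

U_p ≈ 981 cfs

Direct runoff: 0.0, 143.0, 490.0, 318.0, 207.0, 134.0, 87.0, 57.0, 37.0, 0.0 cfs; ΣQ_DR = 1473 cfs, peak = 490.0 cfs.
Runoff depth d = ΣQ_DR·Δt / A = 1473 × 3600 / (4.57 mi²) = 0.4995 in.
The 1-inch UH is the DRH scaled by (1 in)/d, so U_p = 490.0 × 1/0.4995 = 981 cfs.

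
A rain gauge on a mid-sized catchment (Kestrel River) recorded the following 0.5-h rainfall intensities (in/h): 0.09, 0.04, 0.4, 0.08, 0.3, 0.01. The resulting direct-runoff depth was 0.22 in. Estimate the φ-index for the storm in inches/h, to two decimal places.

φ ≈ 0.13 in/h

Only the 2 blocks with intensity above φ contribute runoff: 0.4, 0.3 in/h.
Σ(I−φ)·Δt = d  ⇒  (0.4+0.3 − 2φ)·0.5 = 0.22
φ = (0.7000 − 0.22/0.5) / 2 = 0.13 in/h.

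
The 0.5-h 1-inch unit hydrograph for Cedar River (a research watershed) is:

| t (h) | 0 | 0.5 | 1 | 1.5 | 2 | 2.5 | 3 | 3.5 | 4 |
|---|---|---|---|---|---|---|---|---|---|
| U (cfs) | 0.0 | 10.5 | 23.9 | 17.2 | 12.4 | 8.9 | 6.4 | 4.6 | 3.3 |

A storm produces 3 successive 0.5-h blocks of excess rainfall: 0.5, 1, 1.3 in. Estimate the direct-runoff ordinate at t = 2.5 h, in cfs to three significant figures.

Q ≈ 39.2 cfs

By discrete convolution, Q_j = Σ (P_i / 1 in) · U_{j−i}.
At t = 2.5 h (j=5): Q = (0.5/1)·8.9 + (1/1)·12.4 + (1.3/1)·17.2 = 39.2 cfs.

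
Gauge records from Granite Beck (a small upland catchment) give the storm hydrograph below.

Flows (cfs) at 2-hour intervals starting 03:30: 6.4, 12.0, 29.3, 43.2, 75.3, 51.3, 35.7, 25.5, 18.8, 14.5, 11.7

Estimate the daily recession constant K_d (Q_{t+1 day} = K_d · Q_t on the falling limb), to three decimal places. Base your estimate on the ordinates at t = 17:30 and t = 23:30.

K_d ≈ 0.044

Between t = 17:30 and t = 23:30 the flow falls from 25.5 to 11.7 cfs over 3×2 h = 6 h.
Per-interval ratio K = (11.7/25.5)^(1/3) = 0.7713; K_d = K^(24/2) = 0.044.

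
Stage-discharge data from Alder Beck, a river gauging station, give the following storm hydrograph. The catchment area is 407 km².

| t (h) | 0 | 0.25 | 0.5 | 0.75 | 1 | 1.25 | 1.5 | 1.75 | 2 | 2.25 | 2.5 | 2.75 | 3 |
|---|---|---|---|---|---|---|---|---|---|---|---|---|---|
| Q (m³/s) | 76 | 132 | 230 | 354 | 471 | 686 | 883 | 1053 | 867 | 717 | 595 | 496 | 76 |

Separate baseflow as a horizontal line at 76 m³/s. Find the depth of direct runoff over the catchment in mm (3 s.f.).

Direct runoff: 0.0, 56.0, 154.0, 278.0, 395.0, 610.0, 807.0, 977.0, 791.0, 641.0, 519.0, 420.0, 0.0 m³/s; ΣQ_DR = 5648 m³/s.
V = ΣQ_DR · Δt = 5648 × 900 s = 5.083 × 10^6 m³.
Over A = 407 km², depth = V / A = 12.5 mm.

d ≈ 12.5 mm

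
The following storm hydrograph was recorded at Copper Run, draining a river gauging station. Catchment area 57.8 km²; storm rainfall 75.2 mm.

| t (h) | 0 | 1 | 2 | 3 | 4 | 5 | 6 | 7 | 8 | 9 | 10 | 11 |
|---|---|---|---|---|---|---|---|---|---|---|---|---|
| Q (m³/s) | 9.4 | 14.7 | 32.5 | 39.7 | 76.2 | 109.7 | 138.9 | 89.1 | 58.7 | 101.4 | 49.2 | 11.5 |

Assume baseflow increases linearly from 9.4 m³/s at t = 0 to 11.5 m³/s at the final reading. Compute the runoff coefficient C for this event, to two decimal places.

ΣQ_DR = 605.6 m³/s; V = ΣQ_DR·Δt = 2.180 × 10^6 m³.
Runoff depth d = V / A = 37.72 mm.
C = d / P = 37.72 / 75.2 = 0.50.

C ≈ 0.50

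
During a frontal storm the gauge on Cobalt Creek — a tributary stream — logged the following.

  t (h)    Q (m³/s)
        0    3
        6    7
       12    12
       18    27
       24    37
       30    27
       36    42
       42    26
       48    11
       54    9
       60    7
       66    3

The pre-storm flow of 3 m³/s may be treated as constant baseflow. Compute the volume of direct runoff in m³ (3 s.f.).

V ≈ 3.78 × 10^6 m³

Direct-runoff ordinates (Q − Q_b): 0.0, 4.0, 9.0, 24.0, 34.0, 24.0, 39.0, 23.0, 8.0, 6.0, 4.0, 0.0 m³/s.
ΣQ_DR = 175.0 m³/s.
With Δt = 6 h = 21600 s, V = ΣQ_DR · Δt = 175.0 × 21600 = 3.78 × 10^6 m³.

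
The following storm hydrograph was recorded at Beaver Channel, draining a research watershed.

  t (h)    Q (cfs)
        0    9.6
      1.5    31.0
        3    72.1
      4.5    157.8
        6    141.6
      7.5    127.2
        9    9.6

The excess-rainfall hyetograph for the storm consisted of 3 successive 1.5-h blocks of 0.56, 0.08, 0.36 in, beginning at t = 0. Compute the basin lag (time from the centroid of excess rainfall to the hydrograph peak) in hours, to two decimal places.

Centroid of excess rainfall: t_c = Σ P_i·t̄_i / ΣP_i = 1.9500 h (block centres at 0.75, 2.25, 3.75 h).
Hydrograph peak occurs at t = 4.5 h, so basin lag t_L = 4.5 − 1.9500 = 2.55 h.

t_L ≈ 2.55 h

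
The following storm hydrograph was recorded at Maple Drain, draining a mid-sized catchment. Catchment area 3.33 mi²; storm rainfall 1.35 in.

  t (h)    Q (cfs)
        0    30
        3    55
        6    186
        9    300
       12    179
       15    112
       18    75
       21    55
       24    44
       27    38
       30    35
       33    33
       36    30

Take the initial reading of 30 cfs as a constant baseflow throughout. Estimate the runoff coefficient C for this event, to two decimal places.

ΣQ_DR = 782.0 cfs; V = ΣQ_DR·Δt = 8.446 × 10^6 ft³.
Runoff depth d = V / A = 1.092 in.
C = d / P = 1.092 / 1.35 = 0.81.

C ≈ 0.81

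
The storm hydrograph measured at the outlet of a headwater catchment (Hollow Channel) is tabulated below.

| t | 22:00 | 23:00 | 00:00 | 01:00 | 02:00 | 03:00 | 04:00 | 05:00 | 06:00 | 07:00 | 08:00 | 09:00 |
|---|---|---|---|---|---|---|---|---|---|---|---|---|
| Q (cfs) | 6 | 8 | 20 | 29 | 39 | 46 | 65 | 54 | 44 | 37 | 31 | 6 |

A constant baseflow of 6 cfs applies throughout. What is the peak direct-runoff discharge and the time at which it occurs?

Subtracting baseflow gives direct-runoff ordinates: 0.0, 2.0, 14.0, 23.0, 33.0, 40.0, 59.0, 48.0, 38.0, 31.0, 25.0, 0.0 cfs.
The maximum is 59.0 cfs, occurring at the reading for t = 04:00.

Q_p = 59.0 cfs at t = 04:00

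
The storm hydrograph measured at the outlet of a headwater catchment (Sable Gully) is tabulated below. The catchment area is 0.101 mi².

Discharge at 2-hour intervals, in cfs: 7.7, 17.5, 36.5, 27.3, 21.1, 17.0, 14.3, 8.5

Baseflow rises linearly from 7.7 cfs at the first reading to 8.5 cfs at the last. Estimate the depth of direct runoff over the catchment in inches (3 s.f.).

Direct runoff: 0.00, 9.69, 28.57, 19.26, 12.94, 8.73, 5.91, 0.00 cfs; ΣQ_DR = 85.10 cfs.
V = ΣQ_DR · Δt = 85.10 × 7200 s = 6.127 × 10^5 ft³.
Over A = 0.101 mi², depth = V / A = 2.61 in.

d ≈ 2.61 in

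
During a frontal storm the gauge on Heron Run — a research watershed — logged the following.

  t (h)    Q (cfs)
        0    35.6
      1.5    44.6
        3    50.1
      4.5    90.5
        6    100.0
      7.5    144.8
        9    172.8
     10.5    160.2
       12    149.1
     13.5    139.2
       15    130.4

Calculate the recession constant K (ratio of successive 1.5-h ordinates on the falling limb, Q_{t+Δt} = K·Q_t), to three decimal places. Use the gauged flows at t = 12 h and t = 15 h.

K ≈ 0.935

Using the recession-limb readings at t = 12 h and t = 15 h: Q falls from 149.1 to 130.4 cfs over 2 intervals.
K = (Q₂/Q₁)^(1/2) = (130.4/149.1)^(1/2) = 0.935.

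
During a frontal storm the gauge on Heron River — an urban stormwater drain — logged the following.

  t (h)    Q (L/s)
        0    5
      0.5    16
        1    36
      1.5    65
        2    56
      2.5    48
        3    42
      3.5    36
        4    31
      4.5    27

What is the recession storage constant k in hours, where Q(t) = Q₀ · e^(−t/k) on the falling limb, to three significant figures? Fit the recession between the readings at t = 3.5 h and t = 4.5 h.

On the falling limb, Q drops from 36 to 27 L/s between t = 3.5 h and t = 4.5 h (Δt = 1 h).
k = −Δt / ln(Q₂/Q₁) = −1 / ln(27/36) = 3.48 h.

k ≈ 3.48 h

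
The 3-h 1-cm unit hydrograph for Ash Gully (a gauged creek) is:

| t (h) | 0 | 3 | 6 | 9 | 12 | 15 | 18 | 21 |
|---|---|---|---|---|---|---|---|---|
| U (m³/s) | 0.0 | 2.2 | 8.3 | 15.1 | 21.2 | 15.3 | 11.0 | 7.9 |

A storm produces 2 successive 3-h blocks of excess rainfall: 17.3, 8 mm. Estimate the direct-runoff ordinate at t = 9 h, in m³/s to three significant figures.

By discrete convolution, Q_j = Σ (P_i / 10 mm) · U_{j−i}.
At t = 9 h (j=3): Q = (17.3/10)·15.1 + (8/10)·8.3 = 32.8 m³/s.

Q ≈ 32.8 m³/s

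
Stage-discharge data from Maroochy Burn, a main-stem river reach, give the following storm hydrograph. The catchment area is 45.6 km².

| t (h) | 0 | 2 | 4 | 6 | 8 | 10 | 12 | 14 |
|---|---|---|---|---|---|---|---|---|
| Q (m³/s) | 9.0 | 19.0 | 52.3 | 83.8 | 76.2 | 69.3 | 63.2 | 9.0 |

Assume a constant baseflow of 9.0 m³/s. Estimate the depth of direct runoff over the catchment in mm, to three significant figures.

Direct runoff: 0.0, 10.0, 43.3, 74.8, 67.2, 60.3, 54.2, 0.0 m³/s; ΣQ_DR = 309.8 m³/s.
V = ΣQ_DR · Δt = 309.8 × 7200 s = 2.231 × 10^6 m³.
Over A = 45.6 km², depth = V / A = 48.9 mm.

d ≈ 48.9 mm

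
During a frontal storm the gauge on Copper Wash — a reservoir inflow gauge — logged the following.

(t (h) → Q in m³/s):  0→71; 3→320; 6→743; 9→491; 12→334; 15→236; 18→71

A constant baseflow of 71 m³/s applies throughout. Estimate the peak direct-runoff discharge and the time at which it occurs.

Q_p = 672.0 m³/s at t = 6 h

Subtracting baseflow gives direct-runoff ordinates: 0.0, 249.0, 672.0, 420.0, 263.0, 165.0, 0.0 m³/s.
The maximum is 672.0 m³/s, occurring at the reading for t = 6 h.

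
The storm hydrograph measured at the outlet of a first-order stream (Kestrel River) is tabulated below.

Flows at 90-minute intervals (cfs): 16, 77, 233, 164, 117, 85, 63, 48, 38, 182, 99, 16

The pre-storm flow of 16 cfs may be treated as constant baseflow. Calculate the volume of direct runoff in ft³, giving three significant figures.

V ≈ 5.11 × 10^6 ft³

Direct-runoff ordinates (Q − Q_b): 0.0, 61.0, 217.0, 148.0, 101.0, 69.0, 47.0, 32.0, 22.0, 166.0, 83.0, 0.0 cfs.
ΣQ_DR = 946.0 cfs.
With Δt = 1.5 h = 5400 s, V = ΣQ_DR · Δt = 946.0 × 5400 = 5.11 × 10^6 ft³.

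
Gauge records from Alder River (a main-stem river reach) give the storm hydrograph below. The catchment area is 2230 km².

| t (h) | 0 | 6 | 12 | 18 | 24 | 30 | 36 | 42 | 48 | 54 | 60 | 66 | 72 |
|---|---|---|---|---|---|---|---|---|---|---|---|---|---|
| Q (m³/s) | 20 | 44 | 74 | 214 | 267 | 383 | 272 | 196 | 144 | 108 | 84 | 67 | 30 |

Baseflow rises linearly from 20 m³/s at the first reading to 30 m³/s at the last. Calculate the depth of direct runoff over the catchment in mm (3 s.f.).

d ≈ 15.3 mm

Direct runoff: 0.00, 23.17, 52.33, 191.50, 243.67, 358.83, 247.00, 170.17, 117.33, 80.50, 55.67, 37.83, 0.00 m³/s; ΣQ_DR = 1578 m³/s.
V = ΣQ_DR · Δt = 1578 × 21600 s = 3.408 × 10^7 m³.
Over A = 2230 km², depth = V / A = 15.3 mm.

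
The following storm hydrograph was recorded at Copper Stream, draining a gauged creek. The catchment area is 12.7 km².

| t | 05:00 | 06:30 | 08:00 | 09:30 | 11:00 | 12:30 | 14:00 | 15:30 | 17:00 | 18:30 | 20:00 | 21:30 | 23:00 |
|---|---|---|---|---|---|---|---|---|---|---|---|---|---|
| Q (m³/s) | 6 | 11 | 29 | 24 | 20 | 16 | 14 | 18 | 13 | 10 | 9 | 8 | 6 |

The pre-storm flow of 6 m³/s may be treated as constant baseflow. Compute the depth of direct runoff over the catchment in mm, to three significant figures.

d ≈ 45.1 mm

Direct runoff: 0.0, 5.0, 23.0, 18.0, 14.0, 10.0, 8.0, 12.0, 7.0, 4.0, 3.0, 2.0, 0.0 m³/s; ΣQ_DR = 106.0 m³/s.
V = ΣQ_DR · Δt = 106.0 × 5400 s = 5.724 × 10^5 m³.
Over A = 12.7 km², depth = V / A = 45.1 mm.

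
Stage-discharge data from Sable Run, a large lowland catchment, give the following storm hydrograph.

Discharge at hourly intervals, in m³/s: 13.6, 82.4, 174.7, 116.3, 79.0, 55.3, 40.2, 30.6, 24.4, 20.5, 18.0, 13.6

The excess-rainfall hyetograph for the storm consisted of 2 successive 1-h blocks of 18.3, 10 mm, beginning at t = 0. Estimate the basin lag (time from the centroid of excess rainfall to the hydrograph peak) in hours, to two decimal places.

t_L ≈ 1.15 h

Centroid of excess rainfall: t_c = Σ P_i·t̄_i / ΣP_i = 0.8534 h (block centres at 0.5, 1.5 h).
Hydrograph peak occurs at t = 2 h, so basin lag t_L = 2 − 0.8534 = 1.15 h.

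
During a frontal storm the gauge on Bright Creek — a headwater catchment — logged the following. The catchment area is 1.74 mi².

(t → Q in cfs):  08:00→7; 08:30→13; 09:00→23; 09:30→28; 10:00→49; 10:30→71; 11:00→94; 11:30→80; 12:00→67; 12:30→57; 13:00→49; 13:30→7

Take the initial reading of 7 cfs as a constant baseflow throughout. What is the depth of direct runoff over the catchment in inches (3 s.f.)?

d ≈ 0.205 in

Direct runoff: 0.0, 6.0, 16.0, 21.0, 42.0, 64.0, 87.0, 73.0, 60.0, 50.0, 42.0, 0.0 cfs; ΣQ_DR = 461.0 cfs.
V = ΣQ_DR · Δt = 461.0 × 1800 s = 8.298 × 10^5 ft³.
Over A = 1.74 mi², depth = V / A = 0.205 in.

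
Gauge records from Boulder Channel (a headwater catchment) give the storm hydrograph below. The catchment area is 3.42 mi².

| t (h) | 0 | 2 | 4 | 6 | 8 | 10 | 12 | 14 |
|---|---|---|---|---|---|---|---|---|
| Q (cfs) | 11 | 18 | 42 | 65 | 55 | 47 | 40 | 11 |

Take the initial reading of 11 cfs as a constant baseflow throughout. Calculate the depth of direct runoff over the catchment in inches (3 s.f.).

d ≈ 0.182 in

Direct runoff: 0.0, 7.0, 31.0, 54.0, 44.0, 36.0, 29.0, 0.0 cfs; ΣQ_DR = 201.0 cfs.
V = ΣQ_DR · Δt = 201.0 × 7200 s = 1.447 × 10^6 ft³.
Over A = 3.42 mi², depth = V / A = 0.182 in.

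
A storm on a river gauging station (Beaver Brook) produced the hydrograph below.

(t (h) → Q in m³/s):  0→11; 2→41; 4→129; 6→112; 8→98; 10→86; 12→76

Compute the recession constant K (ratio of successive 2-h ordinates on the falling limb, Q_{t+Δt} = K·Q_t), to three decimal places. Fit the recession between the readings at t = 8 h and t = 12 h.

K ≈ 0.881

Using the recession-limb readings at t = 8 h and t = 12 h: Q falls from 98 to 76 m³/s over 2 intervals.
K = (Q₂/Q₁)^(1/2) = (76/98)^(1/2) = 0.881.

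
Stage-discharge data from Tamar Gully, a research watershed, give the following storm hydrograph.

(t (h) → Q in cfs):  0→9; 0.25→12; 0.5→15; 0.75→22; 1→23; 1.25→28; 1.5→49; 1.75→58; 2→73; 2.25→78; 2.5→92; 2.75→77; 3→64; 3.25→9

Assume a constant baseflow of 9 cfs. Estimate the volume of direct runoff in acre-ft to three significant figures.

Direct-runoff ordinates (Q − Q_b): 0.0, 3.0, 6.0, 13.0, 14.0, 19.0, 40.0, 49.0, 64.0, 69.0, 83.0, 68.0, 55.0, 0.0 cfs.
ΣQ_DR = 483.0 cfs.
With Δt = 0.25 h = 900 s, V = ΣQ_DR · Δt = 483.0 × 900 = 4.35 × 10^5 ft³ = 9.98 acre-ft.

V ≈ 9.98 acre-ft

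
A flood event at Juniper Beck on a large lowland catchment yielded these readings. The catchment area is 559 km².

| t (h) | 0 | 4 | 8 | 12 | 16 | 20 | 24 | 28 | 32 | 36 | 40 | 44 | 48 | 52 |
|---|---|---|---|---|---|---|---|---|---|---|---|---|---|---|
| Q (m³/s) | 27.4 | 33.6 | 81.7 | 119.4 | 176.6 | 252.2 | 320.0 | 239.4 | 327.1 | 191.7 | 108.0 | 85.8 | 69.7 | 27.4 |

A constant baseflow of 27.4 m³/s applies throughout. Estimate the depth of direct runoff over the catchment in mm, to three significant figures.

d ≈ 43.2 mm

Direct runoff: 0.0, 6.2, 54.3, 92.0, 149.2, 224.8, 292.6, 212.0, 299.7, 164.3, 80.6, 58.4, 42.3, 0.0 m³/s; ΣQ_DR = 1676 m³/s.
V = ΣQ_DR · Δt = 1676 × 14400 s = 2.414 × 10^7 m³.
Over A = 559 km², depth = V / A = 43.2 mm.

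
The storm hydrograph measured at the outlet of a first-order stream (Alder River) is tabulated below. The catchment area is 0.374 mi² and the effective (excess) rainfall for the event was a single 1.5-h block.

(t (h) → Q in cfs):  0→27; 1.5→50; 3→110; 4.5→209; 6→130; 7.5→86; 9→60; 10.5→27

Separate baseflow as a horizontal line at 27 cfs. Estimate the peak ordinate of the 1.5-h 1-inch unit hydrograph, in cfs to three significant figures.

U_p ≈ 60.6 cfs

Direct runoff: 0.0, 23.0, 83.0, 182.0, 103.0, 59.0, 33.0, 0.0 cfs; ΣQ_DR = 483.0 cfs, peak = 182.0 cfs.
Runoff depth d = ΣQ_DR·Δt / A = 483.0 × 5400 / (0.374 mi²) = 3.002 in.
The 1-inch UH is the DRH scaled by (1 in)/d, so U_p = 182.0 × 1/3.002 = 60.6 cfs.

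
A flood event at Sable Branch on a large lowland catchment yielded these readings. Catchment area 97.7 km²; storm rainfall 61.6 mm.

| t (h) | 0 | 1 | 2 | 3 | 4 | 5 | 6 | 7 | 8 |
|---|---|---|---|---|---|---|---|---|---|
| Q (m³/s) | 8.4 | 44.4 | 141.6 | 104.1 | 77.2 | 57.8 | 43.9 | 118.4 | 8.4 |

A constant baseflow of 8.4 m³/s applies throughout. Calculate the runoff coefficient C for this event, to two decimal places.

ΣQ_DR = 528.6 m³/s; V = ΣQ_DR·Δt = 1.903 × 10^6 m³.
Runoff depth d = V / A = 19.48 mm.
C = d / P = 19.48 / 61.6 = 0.32.

C ≈ 0.32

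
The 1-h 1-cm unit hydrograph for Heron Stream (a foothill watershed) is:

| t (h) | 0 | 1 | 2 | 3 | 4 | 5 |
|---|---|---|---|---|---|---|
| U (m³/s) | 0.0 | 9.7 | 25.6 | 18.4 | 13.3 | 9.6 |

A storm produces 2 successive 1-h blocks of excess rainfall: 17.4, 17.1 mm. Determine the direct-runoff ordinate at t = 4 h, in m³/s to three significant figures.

Q ≈ 54.6 m³/s

By discrete convolution, Q_j = Σ (P_i / 10 mm) · U_{j−i}.
At t = 4 h (j=4): Q = (17.4/10)·13.3 + (17.1/10)·18.4 = 54.6 m³/s.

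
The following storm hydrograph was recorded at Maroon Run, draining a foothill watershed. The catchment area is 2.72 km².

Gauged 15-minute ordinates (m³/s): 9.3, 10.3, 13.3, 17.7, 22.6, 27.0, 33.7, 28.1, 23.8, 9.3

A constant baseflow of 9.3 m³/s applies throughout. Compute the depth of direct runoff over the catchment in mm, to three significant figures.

Direct runoff: 0.0, 1.0, 4.0, 8.4, 13.3, 17.7, 24.4, 18.8, 14.5, 0.0 m³/s; ΣQ_DR = 102.1 m³/s.
V = ΣQ_DR · Δt = 102.1 × 900 s = 91890 m³.
Over A = 2.72 km², depth = V / A = 33.8 mm.

d ≈ 33.8 mm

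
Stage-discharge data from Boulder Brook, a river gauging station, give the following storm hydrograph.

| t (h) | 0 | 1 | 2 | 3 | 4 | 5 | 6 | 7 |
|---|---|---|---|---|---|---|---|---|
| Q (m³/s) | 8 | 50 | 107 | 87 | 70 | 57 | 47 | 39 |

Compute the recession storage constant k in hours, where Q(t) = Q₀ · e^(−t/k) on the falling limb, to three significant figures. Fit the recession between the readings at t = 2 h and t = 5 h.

On the falling limb, Q drops from 107 to 57 m³/s between t = 2 h and t = 5 h (Δt = 3 h).
k = −Δt / ln(Q₂/Q₁) = −3 / ln(57/107) = 4.76 h.

k ≈ 4.76 h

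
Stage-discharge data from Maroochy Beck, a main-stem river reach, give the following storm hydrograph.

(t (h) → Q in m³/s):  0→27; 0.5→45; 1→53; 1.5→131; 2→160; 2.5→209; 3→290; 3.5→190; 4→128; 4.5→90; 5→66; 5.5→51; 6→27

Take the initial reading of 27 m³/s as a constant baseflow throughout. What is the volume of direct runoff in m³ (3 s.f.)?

V ≈ 2.01 × 10^6 m³

Direct-runoff ordinates (Q − Q_b): 0.0, 18.0, 26.0, 104.0, 133.0, 182.0, 263.0, 163.0, 101.0, 63.0, 39.0, 24.0, 0.0 m³/s.
ΣQ_DR = 1116 m³/s.
With Δt = 0.5 h = 1800 s, V = ΣQ_DR · Δt = 1116 × 1800 = 2.01 × 10^6 m³.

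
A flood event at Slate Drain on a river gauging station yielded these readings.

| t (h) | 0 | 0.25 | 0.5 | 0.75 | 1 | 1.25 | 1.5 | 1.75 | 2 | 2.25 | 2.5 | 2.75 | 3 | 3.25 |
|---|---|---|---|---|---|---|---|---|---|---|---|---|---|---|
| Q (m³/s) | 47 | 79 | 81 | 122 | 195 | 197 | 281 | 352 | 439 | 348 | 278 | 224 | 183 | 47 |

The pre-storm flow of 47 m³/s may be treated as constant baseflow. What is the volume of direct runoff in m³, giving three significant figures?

Direct-runoff ordinates (Q − Q_b): 0.0, 32.0, 34.0, 75.0, 148.0, 150.0, 234.0, 305.0, 392.0, 301.0, 231.0, 177.0, 136.0, 0.0 m³/s.
ΣQ_DR = 2215 m³/s.
With Δt = 0.25 h = 900 s, V = ΣQ_DR · Δt = 2215 × 900 = 1.99 × 10^6 m³.

V ≈ 1.99 × 10^6 m³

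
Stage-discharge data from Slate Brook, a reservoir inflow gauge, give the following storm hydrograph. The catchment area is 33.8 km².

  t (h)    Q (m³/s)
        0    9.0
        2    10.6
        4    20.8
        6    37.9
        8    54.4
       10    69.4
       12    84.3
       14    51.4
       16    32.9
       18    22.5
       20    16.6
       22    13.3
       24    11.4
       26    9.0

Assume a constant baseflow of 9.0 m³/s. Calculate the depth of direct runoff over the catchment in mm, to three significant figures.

Direct runoff: 0.0, 1.6, 11.8, 28.9, 45.4, 60.4, 75.3, 42.4, 23.9, 13.5, 7.6, 4.3, 2.4, 0.0 m³/s; ΣQ_DR = 317.5 m³/s.
V = ΣQ_DR · Δt = 317.5 × 7200 s = 2.286 × 10^6 m³.
Over A = 33.8 km², depth = V / A = 67.6 mm.

d ≈ 67.6 mm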